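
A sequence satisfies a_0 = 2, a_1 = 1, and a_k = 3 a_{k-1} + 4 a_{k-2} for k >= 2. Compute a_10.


The characteristic equation is t^2 - 3 t - 4 = 0, with roots r_1 = 4 and r_2 = -1 (so c_1 = r_1 + r_2, c_2 = -r_1 r_2 as required).
One can use the closed form a_n = A r_1^n + B r_2^n, but direct iteration is more reliable:
a_0 = 2, a_1 = 1, a_2 = 11, a_3 = 37, a_4 = 155, a_5 = 613, a_6 = 2459, a_7 = 9829, a_8 = 39323, a_9 = 157285, a_10 = 629147.
So a_10 = 629147.

629147


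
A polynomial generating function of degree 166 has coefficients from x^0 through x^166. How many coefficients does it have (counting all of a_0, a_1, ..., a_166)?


A polynomial of degree 166 takes the form a_0 + a_1 x + ... + a_166 x^166.
The number of coefficients is 166 + 1 = 167.

167


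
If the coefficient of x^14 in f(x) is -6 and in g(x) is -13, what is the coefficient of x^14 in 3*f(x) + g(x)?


Scalar multiplication scales coefficients: 3 * -6 = -18.
Then add the g coefficient: -18 + -13
= -31

-31


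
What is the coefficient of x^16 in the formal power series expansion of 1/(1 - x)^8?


The negative binomial / multiset identity is
1/(1 - x)^r = sum_{k>=0} C(k + r - 1, r - 1) x^k.
Here r = 8 and k = 16, so the coefficient is
C(16 + 7, 7) = C(23, 7)
= 245157

245157


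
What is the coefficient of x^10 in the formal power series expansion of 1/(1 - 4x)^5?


The general identity 1/(1 - c x)^r = sum_{k>=0} c^k C(k + r - 1, r - 1) x^k follows by substituting y = c x into 1/(1 - y)^r = sum_{k>=0} C(k + r - 1, r - 1) y^k.
For c = 4, r = 5, k = 10:
4^10 * C(14, 4) = 1048576 * 1001 = 1049624576.

1049624576


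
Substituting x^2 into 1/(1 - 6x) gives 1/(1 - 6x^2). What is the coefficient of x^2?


The coefficient of x^(2m) in 1/(1 - 6x^2) is 6^m.
With n = 2 = 2*1, the coefficient is 6^1 = 6.

6


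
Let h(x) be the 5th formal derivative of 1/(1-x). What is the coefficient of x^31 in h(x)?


Differentiating 5 times: d^5/dx^5 [1/(1-x)] = 5!/(1-x)^6.
The expansion 1/(1-x)^6 = sum_{k>=0} C(k+5, 5) x^k, so the coefficient of x^n in 5!/(1-x)^6 is 5! * C(n+5, 5).
For n = 31: 120 * C(36, 5) = 120 * 376992 = 45239040

45239040


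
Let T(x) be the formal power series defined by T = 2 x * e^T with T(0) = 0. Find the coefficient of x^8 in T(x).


Apply the Lagrange inversion formula: if T = 2 x * phi(T) with phi(t) = e^t, then
[x^n] T = 2^n * (1/n) [t^(n-1)] phi(t)^n = 2^n * (1/n) [t^(n-1)] e^(n t) = 2^n * (1/n) * n^(n-1) / (n-1)! = 2^n * n^(n-1) / n!.
When c = 1 this is the Cayley count of rooted labeled trees on n vertices, divided by n!.
For n = 8: 2^8 * 8^7 / 8! = 256 * 2097152/40320 = 4194304/315.

4194304/315


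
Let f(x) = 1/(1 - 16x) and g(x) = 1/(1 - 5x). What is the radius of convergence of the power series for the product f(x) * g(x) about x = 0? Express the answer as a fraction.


The radius of 1/(1 - 16x) is 1/16 (nearest singularity at x = 1/16), and the radius of 1/(1 - 5x) is 1/5.
The product f(x)*g(x) = 1/((1 - 16x)(1 - 5x)) has singularities at both 1/16 and 1/5, so its radius of convergence is the distance to the nearest one:
min(1/16, 1/5) = 1/16.

1/16


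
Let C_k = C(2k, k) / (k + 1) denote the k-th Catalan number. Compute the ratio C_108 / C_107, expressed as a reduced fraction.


Using C_k = (2k)! / (k! (k+1)!), the ratio C_{k+1}/C_k simplifies to
C_{k+1}/C_k = [(2k+2)! / ((k+1)! (k+2)!)] * [k! (k+1)! / (2k)!]
 = (2k+2)(2k+1) / ((k+1)(k+2)) = 2(2k+1) / (k+2).
For k = 107: 2(2*107 + 1) / (107 + 2) = 430/109 = 430/109.

430/109


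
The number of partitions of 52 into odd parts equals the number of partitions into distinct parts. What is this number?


Computing partitions of 52 into odd parts (1, 3, 5, ...):
Using the generating function prod_{k>=0} 1/(1-x^(2k+1)),
the count is 4582

4582


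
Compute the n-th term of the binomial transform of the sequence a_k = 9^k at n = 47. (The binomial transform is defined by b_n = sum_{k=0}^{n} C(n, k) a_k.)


With a_k = 9^k, b_n = sum_{k=0}^{n} C(n, k) 9^k = (1 + 9)^n by the binomial theorem.
For n = 47: (1 + 9)^47 = 10^47 = 100000000000000000000000000000000000000000000000.

100000000000000000000000000000000000000000000000


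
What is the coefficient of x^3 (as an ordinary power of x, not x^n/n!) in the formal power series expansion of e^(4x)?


The exponential series is e^y = sum_{k>=0} y^k / k!. Substituting y = 4x gives
e^(4x) = sum_{k>=0} 4^k x^k / k!.
So the coefficient of x^n is a^n/n! with a = 4, n = 3:
4^3 / 3! = 64/6 = 32/3

32/3


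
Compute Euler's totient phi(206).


phi(n) counts integers in [1, n] coprime to n. Using the multiplicative formula phi(n) = n * prod_{p | n} (1 - 1/p):
206 = 2 * 103, so
phi(206) = 206 * (1 - 1/2) * (1 - 1/103) = 102.

102


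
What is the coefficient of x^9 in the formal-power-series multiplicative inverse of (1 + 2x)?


The inverse is 1/(1 + 2x). Apply the geometric identity 1/(1 - y) = sum_{k>=0} y^k with y = -2x:
1/(1 + 2x) = sum_{k>=0} (-2)^k x^k.
So the coefficient of x^9 is (-2)^9 = -512.

-512


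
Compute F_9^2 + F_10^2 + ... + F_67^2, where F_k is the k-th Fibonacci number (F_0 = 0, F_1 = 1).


There is a standard identity sum_{k=0}^{N} F_k^2 = F_N * F_{N+1} (proved inductively from the telescoping relation F_k^2 = F_k F_{k+1} - F_{k-1} F_k). Then
sum_{k=9}^{67} F_k^2 = F_67 F_68 - F_8 F_9.
Computing: F_67 = 44945570212853, F_68 = 72723460248141, F_8 = 21, F_9 = 34.
Sum = 44945570212853 * 72723460248141 - 21 * 34 = 3268597388704445369567555559.

3268597388704445369567555559


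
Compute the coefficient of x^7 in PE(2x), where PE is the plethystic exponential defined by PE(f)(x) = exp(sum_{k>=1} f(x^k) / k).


With f(x) = 2x, the exponent is sum_{k>=1} 2 x^k / k = 2 * (-ln(1 - x)). Exponentiating:
PE(2x) = exp(-2 ln(1 - x)) = 1/(1 - x)^2.
By the negative binomial expansion, [x^n] 1/(1 - x)^2 = C(n + 1, 1).
For n = 7: C(8, 1) = 8.

8


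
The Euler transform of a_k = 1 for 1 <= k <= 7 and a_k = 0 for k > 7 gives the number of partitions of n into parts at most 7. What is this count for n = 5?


Partitions of 5 into parts at most 7:
Using generating function (1-x)^(-1)(1-x^2)^(-1)...(1-x^7)^(-1),
the coefficient of x^5 = 7

7


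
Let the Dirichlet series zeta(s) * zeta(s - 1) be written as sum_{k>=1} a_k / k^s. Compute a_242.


Convolution gives a_k = sum_{d | k} d * 1 = sum_{d | k} d = sigma(k), the sum of positive divisors of k.
For k = 242, the divisors are 1, 2, 11, 22, 121, 242, so
sigma(242) = 1 + 2 + 11 + 22 + 121 + 242 = 399.

399


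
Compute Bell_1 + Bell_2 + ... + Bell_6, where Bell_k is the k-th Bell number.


Recall Bell_k counts set partitions of a k-set (with Bell_0 = 1 by convention).
Bell_1 through Bell_6: 1, 2, 5, 15, 52, 203
Sum = 1 + 2 + 5 + 15 + 52 + 203 = 278.

278


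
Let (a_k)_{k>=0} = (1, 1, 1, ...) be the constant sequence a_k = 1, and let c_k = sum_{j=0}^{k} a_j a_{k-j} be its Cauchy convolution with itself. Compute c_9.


Since a_j = 1 for all j >= 0, the convolution sum becomes
c_k = sum_{j=0}^{k} 1 * 1 = 1 * (k + 1).
Equivalently, the generating function of (a_k) is 1/(1 - x) and its square is 1/(1 - x)^2 = sum_{k>=0} 1(k + 1) x^k.
For k = 9: 1 * 10 = 10.

10


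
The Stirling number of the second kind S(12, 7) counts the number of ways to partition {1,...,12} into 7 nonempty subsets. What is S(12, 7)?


Using the explicit formula S(n,k) = (1/k!) sum_{j=0}^{k} (-1)^(k-j) C(k,j) j^n:
S(12, 7) = 627396
Equivalently, S(n,k) is n! times the coefficient of x^n in the EGF (e^x - 1)^k / k!.

627396


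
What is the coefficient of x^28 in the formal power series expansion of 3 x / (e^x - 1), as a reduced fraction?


The exponential generating function for Bernoulli numbers is
x / (e^x - 1) = sum_{k>=0} B_k x^k / k!.
So the coefficient of x^28 in 3 x / (e^x - 1) is 3 B_28 / 28!.
Computing: B_28 = -23749461029/870, 28! = 304888344611713860501504000000, giving
3 * -23749461029/870 / 304888344611713860501504000000 = -3392780147/12631088562485288506490880000000.

-3392780147/12631088562485288506490880000000


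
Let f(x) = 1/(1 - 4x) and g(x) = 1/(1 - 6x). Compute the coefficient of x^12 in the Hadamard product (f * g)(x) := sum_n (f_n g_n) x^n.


f has coefficients f_k = 4^k and g has coefficients g_k = 6^k, so the Hadamard product has coefficient (f*g)_k = 4^k * 6^k = 24^k.
For k = 12: 24^12 = 36520347436056576.

36520347436056576


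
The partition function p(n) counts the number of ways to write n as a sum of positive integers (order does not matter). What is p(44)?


Using the generating function prod_{k>=1} 1/(1-x^k), we compute p(44).
By dynamic programming over parts 1 through 44:
p(44) = 75175

75175


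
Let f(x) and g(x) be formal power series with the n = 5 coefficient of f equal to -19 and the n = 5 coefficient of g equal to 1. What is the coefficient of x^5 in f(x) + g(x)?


Addition of formal power series is termwise.
The coefficient of x^5 in f + g = -19 + 1
= -18

-18


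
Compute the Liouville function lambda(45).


The Liouville function is lambda(k) = (-1)^Omega(k), where Omega(k) counts the prime factors of k with multiplicity.
Factoring: 45 = 3 * 3 * 5, so Omega(45) = 3.
lambda(45) = (-1)^3 = -1.

-1


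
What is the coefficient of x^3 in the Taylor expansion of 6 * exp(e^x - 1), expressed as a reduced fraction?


exp(e^x - 1) = sum_{k>=0} Bell_k x^k / k!, where Bell_k is the k-th Bell number.
So the coefficient of x^3 is 6 * Bell_3 / 3!.
Computing: Bell_3 = 5 and 3! = 6, giving
6 * 5/6 = 5.

5


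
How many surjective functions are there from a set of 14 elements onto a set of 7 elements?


By inclusion-exclusion on which target elements are missed, the number of surjections from an n-set onto a k-set is
surj(n, k) = sum_{j=0}^{k} (-1)^j C(k, j) (k - j)^n.
Equivalently surj(n, k) = k! * S(n, k), where S(n, k) is the Stirling number of the second kind.
For n = 14, k = 7:
S(14, 7) = 49329280, so
surj = 7! * 49329280 = 5040 * 49329280 = 248619571200.

248619571200


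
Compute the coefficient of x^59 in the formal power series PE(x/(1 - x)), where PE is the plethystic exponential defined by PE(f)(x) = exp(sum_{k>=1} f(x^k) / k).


For f(x) = x/(1 - x) we have
sum_{k>=1} f(x^k) / k = sum_{k>=1} (1/k) * x^k / (1 - x^k) = sum_{k, m >= 1} x^(k m) / k,
which after exponentiating simplifies to
PE(x/(1 - x)) = prod_{k>=1} 1 / (1 - x^k).
This is the generating function for the partition function p(n), so the coefficient of x^59 is p(59).
Computing p(59) by dynamic programming over parts 1, 2, ..., 59: p(59) = 831820.

831820


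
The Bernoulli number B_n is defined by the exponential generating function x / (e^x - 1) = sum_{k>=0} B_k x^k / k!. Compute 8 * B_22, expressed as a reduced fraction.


Bernoulli numbers can also be computed recursively via B_0 = 1 and sum_{j=0}^{m} C(m+1, j) B_j = 0 for m >= 1. Odd-index Bernoulli numbers vanish for k >= 3.
Computing B_22 = 854513/138, so 8 * B_22 = 8 * 854513/138 = 3418052/69.

3418052/69


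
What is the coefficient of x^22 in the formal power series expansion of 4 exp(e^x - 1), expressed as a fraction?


exp(e^x - 1) is the exponential generating function for the Bell numbers Bell_k: exp(e^x - 1) = sum_{k>=0} Bell_k x^k / k!.
So the coefficient of x^22 in 4 exp(e^x - 1) is 4 Bell_22 / 22!.
Computing: Bell_22 = 4506715738447323 and 22! = 1124000727777607680000, giving
4 * 4506715738447323/1124000727777607680000 = 88366975263673/5509807489105920000.

88366975263673/5509807489105920000


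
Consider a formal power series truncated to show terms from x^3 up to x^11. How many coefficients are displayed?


From x^3 to x^11 inclusive, the count is 11 - 3 + 1 = 9.

9


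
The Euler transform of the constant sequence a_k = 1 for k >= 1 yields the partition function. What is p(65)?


The Euler transform converts the sequence a_k = 1 into the number of integer partitions.
Using the recurrence or dynamic programming:
p(65) = 2012558

2012558


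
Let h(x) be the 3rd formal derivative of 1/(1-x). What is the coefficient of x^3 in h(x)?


Differentiating 3 times: d^3/dx^3 [1/(1-x)] = 3!/(1-x)^4.
The expansion 1/(1-x)^4 = sum_{k>=0} C(k+3, 3) x^k, so the coefficient of x^n in 3!/(1-x)^4 is 3! * C(n+3, 3).
For n = 3: 6 * C(6, 3) = 6 * 20 = 120

120


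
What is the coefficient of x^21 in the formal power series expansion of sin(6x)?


The Maclaurin series is sin(t) = sum_{k>=0} (-1)^k t^(2k+1) / (2k+1)!, so substituting t = 6x, only odd powers of x are nonzero, with coefficient of x^(2k+1) equal to (-1)^k 6^(2k+1) / (2k+1)!.
Write 21 = 2*10 + 1, giving the coefficient (-1)^10 * 6^21 / 21! = 21936950640377856/51090942171709440000 = 4251528/9901766875.

4251528/9901766875


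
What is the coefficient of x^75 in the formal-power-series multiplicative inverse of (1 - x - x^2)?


Let the inverse be f(x) = sum_{k>=0} a_k x^k. From f(x) * (1 - x - x^2) = 1 and matching coefficients:
 x^0: a_0 = 1.
 x^1: a_1 - a_0 = 0, so a_1 = 1.
 x^k (k >= 2): a_k - a_{k-1} - a_{k-2} = 0, i.e. a_k = a_{k-1} + a_{k-2}.
This is the Fibonacci-type recurrence shifted so that a_0 = a_1 = 1.
Iterating: a_0=1, a_1=1, a_2=2, a_3=3, a_4=5, a_5=8, a_6=13, a_7=21, a_8=34, a_9=55, ...
a_75 = 3416454622906707.

3416454622906707


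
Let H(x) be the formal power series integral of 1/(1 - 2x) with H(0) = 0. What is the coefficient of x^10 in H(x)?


1/(1 - 2x) = sum_{k>=0} 2^k x^k. Integrating termwise with H(0) = 0:
H(x) = sum_{k>=0} 2^k x^(k+1) / (k+1) = sum_{m>=1} 2^(m-1) x^m / m.
For m = 10: 2^9/10 = 512/10 = 256/5.

256/5


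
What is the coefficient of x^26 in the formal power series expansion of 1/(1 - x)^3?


The negative binomial / multiset identity is
1/(1 - x)^r = sum_{k>=0} C(k + r - 1, r - 1) x^k.
Here r = 3 and k = 26, so the coefficient is
C(26 + 2, 2) = C(28, 2)
= 378

378


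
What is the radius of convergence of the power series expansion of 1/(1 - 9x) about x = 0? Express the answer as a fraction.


Expanding 1/(1 - 9x) = sum_{k>=0} 9^k x^k, the series converges when |9x| < 1, i.e., |x| < 1/9.
So the radius of convergence is 1/9 = 1/9.

1/9


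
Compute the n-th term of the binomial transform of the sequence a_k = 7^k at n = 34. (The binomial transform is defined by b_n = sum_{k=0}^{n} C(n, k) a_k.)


With a_k = 7^k, b_n = sum_{k=0}^{n} C(n, k) 7^k = (1 + 7)^n by the binomial theorem.
For n = 34: (1 + 7)^34 = 8^34 = 5070602400912917605986812821504.

5070602400912917605986812821504


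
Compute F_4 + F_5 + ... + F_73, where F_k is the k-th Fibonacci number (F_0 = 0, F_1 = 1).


Use the identity sum_{k=0}^{N} F_k = F_{N+2} - 1 (which follows from F_{k+2} - F_{k+1} = F_k). Then
sum_{k=4}^{73} F_k = (F_{75} - 1) - (F_{5} - 1) = F_{75} - F_{5}.
Computing: F_{75} = 2111485077978050, F_{5} = 5, so
Sum = 2111485077978050 - 5 = 2111485077978045.

2111485077978045


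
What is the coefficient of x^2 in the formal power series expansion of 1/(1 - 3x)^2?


The general identity 1/(1 - c x)^r = sum_{k>=0} c^k C(k + r - 1, r - 1) x^k follows by substituting y = c x into 1/(1 - y)^r = sum_{k>=0} C(k + r - 1, r - 1) y^k.
For c = 3, r = 2, k = 2:
3^2 * C(3, 1) = 9 * 3 = 27.

27


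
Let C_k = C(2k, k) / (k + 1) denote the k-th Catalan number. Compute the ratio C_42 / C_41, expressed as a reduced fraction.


Using C_k = (2k)! / (k! (k+1)!), the ratio C_{k+1}/C_k simplifies to
C_{k+1}/C_k = [(2k+2)! / ((k+1)! (k+2)!)] * [k! (k+1)! / (2k)!]
 = (2k+2)(2k+1) / ((k+1)(k+2)) = 2(2k+1) / (k+2).
For k = 41: 2(2*41 + 1) / (41 + 2) = 166/43 = 166/43.

166/43


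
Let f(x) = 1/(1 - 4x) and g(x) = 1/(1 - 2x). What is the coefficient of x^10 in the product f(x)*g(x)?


The coefficient of x^n in f*g is the Cauchy product: sum_{k=0}^{n} a^k * b^(n-k).
With a=4, b=2, n=10:
sum_{k=0}^{10} 4^k * 2^(10-k)
= 2096128

2096128


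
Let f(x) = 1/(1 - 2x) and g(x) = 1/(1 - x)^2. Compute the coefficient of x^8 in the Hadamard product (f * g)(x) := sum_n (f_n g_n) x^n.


f has coefficients f_k = 2^k. For g = 1/(1 - x)^2 the coefficient is g_k = C(k + 1, 1) = k + 1. The Hadamard coefficient is (f * g)_k = 2^k * (k + 1).
For k = 8: 2^8 * 9 = 256 * 9 = 2304.

2304


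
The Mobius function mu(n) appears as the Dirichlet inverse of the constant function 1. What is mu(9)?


9 has a squared prime factor, so mu(9) = 0.
Factorization reveals a repeated prime.

0


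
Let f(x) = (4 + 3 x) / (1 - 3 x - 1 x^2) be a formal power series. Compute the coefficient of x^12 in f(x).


Write f(x) = sum_{k>=0} a_k x^k. Multiplying both sides by 1 - 3 x - 1 x^2 gives
(1 - 3 x - 1 x^2) sum_{k>=0} a_k x^k = 4 + 3 x.
Matching coefficients:
 x^0: a_0 = 4
 x^1: a_1 - 3 a_0 = 3  =>  a_1 = 3*4 + 3 = 15
 x^k (k >= 2): a_k = 3 a_{k-1} + 1 a_{k-2}.
Iterating: a_2 = 49, a_3 = 162, a_4 = 535, a_5 = 1767, a_6 = 5836, a_7 = 19275, a_8 = 63661, a_9 = 210258, a_10 = 694435, a_11 = 2293563, a_12 = 7575124.
So the coefficient of x^12 is 7575124.

7575124


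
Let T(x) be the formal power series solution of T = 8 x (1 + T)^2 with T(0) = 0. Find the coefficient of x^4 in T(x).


Apply the Lagrange inversion formula: if T = 8 x * phi(T) with phi(t) = (1 + t)^2, then [x^n] T = 8^n * (1/n) [t^(n-1)] phi(t)^n = 8^n * (1/n) [t^(n-1)] (1 + t)^(2n) = 8^n * (1/n) C(2n, n-1).
Using the identity C(2n, n-1) = C(2n, n) * n / (n+1), the unscaled factor equals C(2n, n) / (n+1) = C_n, the n-th Catalan number.
For n = 4: C_4 = C(8, 4) / 5 = 70/5 = 14.
With the 8^4 = 4096 factor, the coefficient is 4096 * 14 = 57344.

57344


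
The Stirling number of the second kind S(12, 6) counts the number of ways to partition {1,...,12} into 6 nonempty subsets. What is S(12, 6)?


Using the explicit formula S(n,k) = (1/k!) sum_{j=0}^{k} (-1)^(k-j) C(k,j) j^n:
S(12, 6) = 1323652
Equivalently, S(n,k) is n! times the coefficient of x^n in the EGF (e^x - 1)^k / k!.

1323652


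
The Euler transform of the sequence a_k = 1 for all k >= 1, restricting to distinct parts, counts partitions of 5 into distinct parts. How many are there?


Partitions of 5 into distinct parts can be computed via generating function.
Product (1+x)(1+x^2)(1+x^3)...
The coefficient of x^5 = 3

3


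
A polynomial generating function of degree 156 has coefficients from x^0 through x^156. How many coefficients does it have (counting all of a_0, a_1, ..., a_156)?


A polynomial of degree 156 takes the form a_0 + a_1 x + ... + a_156 x^156.
The number of coefficients is 156 + 1 = 157.

157


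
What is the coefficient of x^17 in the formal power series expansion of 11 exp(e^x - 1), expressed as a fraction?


exp(e^x - 1) is the exponential generating function for the Bell numbers Bell_k: exp(e^x - 1) = sum_{k>=0} Bell_k x^k / k!.
So the coefficient of x^17 in 11 exp(e^x - 1) is 11 Bell_17 / 17!.
Computing: Bell_17 = 82864869804 and 17! = 355687428096000, giving
11 * 82864869804/355687428096000 = 255755771/99800064000.

255755771/99800064000


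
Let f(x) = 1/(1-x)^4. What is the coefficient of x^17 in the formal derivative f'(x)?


Differentiate: d/dx [ 1/(1-x)^r ] = r / (1-x)^(r+1).
Here r = 4, so f'(x) = 4 / (1-x)^5.
The expansion of 1/(1-x)^(r+1) has coefficient of x^n equal to C(n+r, r).
So the coefficient of x^17 in f'(x) is
4 * C(21, 4) = 4 * 5985 = 23940

23940


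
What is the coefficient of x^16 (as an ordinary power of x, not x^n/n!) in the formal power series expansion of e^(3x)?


The exponential series is e^y = sum_{k>=0} y^k / k!. Substituting y = 3x gives
e^(3x) = sum_{k>=0} 3^k x^k / k!.
So the coefficient of x^n is a^n/n! with a = 3, n = 16:
3^16 / 16! = 43046721/20922789888000 = 59049/28700672000

59049/28700672000


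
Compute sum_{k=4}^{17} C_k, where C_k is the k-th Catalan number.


C_4 through C_17: 14, 42, 132, 429, 1430, 4862, 16796, 58786, 208012, 742900, 2674440, 9694845, 35357670, 129644790
Sum = 14 + 42 + 132 + 429 + 1430 + 4862 + 16796 + 58786 + 208012 + 742900 + 2674440 + 9694845 + 35357670 + 129644790
= 178405148

178405148


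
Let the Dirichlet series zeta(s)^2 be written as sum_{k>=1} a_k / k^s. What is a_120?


The Dirichlet convolution of the constant function 1 with itself gives (1 * 1)(k) = sum_{d | k} 1 = d(k), the number of positive divisors of k.
Since zeta(s) = sum_{k>=1} 1/k^s, we have zeta(s)^2 = sum_{k>=1} d(k)/k^s, so a_k = d(k).
For k = 120: the divisors are 1, 2, 3, 4, 5, 6, 8, 10, 12, 15, 20, 24, 30, 40, 60, 120.
Count = 16.

16


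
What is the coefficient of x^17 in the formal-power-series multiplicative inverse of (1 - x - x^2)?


Let the inverse be f(x) = sum_{k>=0} a_k x^k. From f(x) * (1 - x - x^2) = 1 and matching coefficients:
 x^0: a_0 = 1.
 x^1: a_1 - a_0 = 0, so a_1 = 1.
 x^k (k >= 2): a_k - a_{k-1} - a_{k-2} = 0, i.e. a_k = a_{k-1} + a_{k-2}.
This is the Fibonacci-type recurrence shifted so that a_0 = a_1 = 1.
Iterating: a_0=1, a_1=1, a_2=2, a_3=3, a_4=5, a_5=8, a_6=13, a_7=21, a_8=34, a_9=55, ...
a_17 = 2584.

2584


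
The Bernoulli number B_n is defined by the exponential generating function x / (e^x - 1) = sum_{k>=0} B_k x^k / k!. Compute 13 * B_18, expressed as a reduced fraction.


Bernoulli numbers can also be computed recursively via B_0 = 1 and sum_{j=0}^{m} C(m+1, j) B_j = 0 for m >= 1. Odd-index Bernoulli numbers vanish for k >= 3.
Computing B_18 = 43867/798, so 13 * B_18 = 13 * 43867/798 = 570271/798.

570271/798


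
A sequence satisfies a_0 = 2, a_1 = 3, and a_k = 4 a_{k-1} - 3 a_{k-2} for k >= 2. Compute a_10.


The characteristic equation is t^2 - 4 t + 3 = 0, with roots r_1 = 3 and r_2 = 1 (so c_1 = r_1 + r_2, c_2 = -r_1 r_2 as required).
One can use the closed form a_n = A r_1^n + B r_2^n, but direct iteration is more reliable:
a_0 = 2, a_1 = 3, a_2 = 6, a_3 = 15, a_4 = 42, a_5 = 123, a_6 = 366, a_7 = 1095, a_8 = 3282, a_9 = 9843, a_10 = 29526.
So a_10 = 29526.

29526


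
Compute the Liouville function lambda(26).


The Liouville function is lambda(k) = (-1)^Omega(k), where Omega(k) counts the prime factors of k with multiplicity.
Factoring: 26 = 2 * 13, so Omega(26) = 2.
lambda(26) = (-1)^2 = 1.

1


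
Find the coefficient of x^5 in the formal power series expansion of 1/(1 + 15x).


Write 1/(1 + c x) = 1/(1 - (-c) x) and apply the geometric-series identity
1/(1 - y) = sum_{k>=0} y^k to get 1/(1 + c x) = sum_{k>=0} (-c)^k x^k.
So the coefficient of x^k is (-c)^k = (-1)^k * c^k.
Here c = 15 and k = 5:
(-15)^5 = -1 * 759375 = -759375

-759375


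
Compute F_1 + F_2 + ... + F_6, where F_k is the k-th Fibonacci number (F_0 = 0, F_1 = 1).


Use the identity sum_{k=0}^{N} F_k = F_{N+2} - 1 (which follows from F_{k+2} - F_{k+1} = F_k). Then
sum_{k=1}^{6} F_k = (F_{8} - 1) - (F_{2} - 1) = F_{8} - F_{2}.
Computing: F_{8} = 21, F_{2} = 1, so
Sum = 21 - 1 = 20.

20


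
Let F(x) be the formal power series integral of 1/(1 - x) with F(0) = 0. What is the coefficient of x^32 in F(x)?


1/(1 - x) = sum_{k>=0} x^k. Integrating termwise and using F(0) = 0 gives
F(x) = sum_{k>=0} x^(k+1) / (k+1) = sum_{m>=1} x^m / m = -ln(1 - x).
So the coefficient of x^32 is 1/32 = 1/32.

1/32


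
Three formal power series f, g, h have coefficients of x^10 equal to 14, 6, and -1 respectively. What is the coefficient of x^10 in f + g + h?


Series addition is componentwise:
14 + 6 + -1
= 19

19


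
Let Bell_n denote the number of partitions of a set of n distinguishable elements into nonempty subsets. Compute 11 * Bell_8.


Bell_8 can be computed from the Bell triangle or from Dobinski's identity Bell_n = (1/e) * sum_{k>=0} k^n / k!.
Computing Bell_8 = 4140.
Then 11 * 4140 = 45540.

45540


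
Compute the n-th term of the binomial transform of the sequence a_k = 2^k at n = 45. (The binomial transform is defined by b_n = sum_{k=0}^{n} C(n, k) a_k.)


With a_k = 2^k, b_n = sum_{k=0}^{n} C(n, k) 2^k = (1 + 2)^n by the binomial theorem.
For n = 45: (1 + 2)^45 = 3^45 = 2954312706550833698643.

2954312706550833698643


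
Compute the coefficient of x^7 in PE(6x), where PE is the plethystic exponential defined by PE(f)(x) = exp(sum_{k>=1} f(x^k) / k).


With f(x) = 6x, the exponent is sum_{k>=1} 6 x^k / k = 6 * (-ln(1 - x)). Exponentiating:
PE(6x) = exp(-6 ln(1 - x)) = 1/(1 - x)^6.
By the negative binomial expansion, [x^n] 1/(1 - x)^6 = C(n + 5, 5).
For n = 7: C(12, 5) = 792.

792


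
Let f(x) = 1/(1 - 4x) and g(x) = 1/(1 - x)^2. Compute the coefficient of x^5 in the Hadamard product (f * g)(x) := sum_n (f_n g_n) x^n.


f has coefficients f_k = 4^k. For g = 1/(1 - x)^2 the coefficient is g_k = C(k + 1, 1) = k + 1. The Hadamard coefficient is (f * g)_k = 4^k * (k + 1).
For k = 5: 4^5 * 6 = 1024 * 6 = 6144.

6144


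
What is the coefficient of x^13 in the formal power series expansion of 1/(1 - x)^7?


The expansion 1/(1 - x)^r = sum_{k>=0} C(k + r - 1, r - 1) x^k follows from the multiset / negative-binomial theorem (or from repeated differentiation of the geometric series).
For r = 7 and k = 13:
C(19, 6) = 121645100408832000 / (720 * 6227020800) = 27132.

27132


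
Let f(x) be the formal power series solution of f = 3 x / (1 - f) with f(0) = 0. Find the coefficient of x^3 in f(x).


Apply Lagrange inversion: f = 3 x * phi(f) with phi(t) = 1/(1 - t), so
[x^n] f = 3^n * (1/n) [t^(n-1)] phi(t)^n = 3^n * (1/n) [t^(n-1)] (1 - t)^(-n) = 3^n * (1/n) C(2n - 2, n - 1) = 3^n * C_{n-1}.
For n = 3: C_2 = C(4, 2) / 3 = 6/3 = 2.
With the 3^3 = 27 factor, the coefficient is 27 * 2 = 54.

54


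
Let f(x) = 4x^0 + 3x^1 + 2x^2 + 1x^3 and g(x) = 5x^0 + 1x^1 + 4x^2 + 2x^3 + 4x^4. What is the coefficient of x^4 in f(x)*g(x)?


Cauchy product at x^4:
4*4 + 3*2 + 2*4 + 1*1
= 31

31


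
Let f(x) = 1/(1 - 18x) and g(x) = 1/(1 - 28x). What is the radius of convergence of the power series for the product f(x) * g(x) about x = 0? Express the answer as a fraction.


The radius of 1/(1 - 18x) is 1/18 (nearest singularity at x = 1/18), and the radius of 1/(1 - 28x) is 1/28.
The product f(x)*g(x) = 1/((1 - 18x)(1 - 28x)) has singularities at both 1/18 and 1/28, so its radius of convergence is the distance to the nearest one:
min(1/18, 1/28) = 1/28.

1/28


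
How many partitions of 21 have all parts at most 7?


Using the generating function (1-x)^(-1)(1-x^2)^(-1)...(1-x^7)^(-1),
the coefficient of x^21 counts these restricted partitions.
Result = 436

436


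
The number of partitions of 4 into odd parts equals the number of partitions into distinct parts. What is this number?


Computing partitions of 4 into odd parts (1, 3, 5, ...):
Using the generating function prod_{k>=0} 1/(1-x^(2k+1)),
the count is 2

2


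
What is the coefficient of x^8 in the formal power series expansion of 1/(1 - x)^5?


The expansion 1/(1 - x)^r = sum_{k>=0} C(k + r - 1, r - 1) x^k follows from the multiset / negative-binomial theorem (or from repeated differentiation of the geometric series).
For r = 5 and k = 8:
C(12, 4) = 479001600 / (24 * 40320) = 495.

495


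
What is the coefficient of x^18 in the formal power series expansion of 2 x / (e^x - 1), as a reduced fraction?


The exponential generating function for Bernoulli numbers is
x / (e^x - 1) = sum_{k>=0} B_k x^k / k!.
So the coefficient of x^18 in 2 x / (e^x - 1) is 2 B_18 / 18!.
Computing: B_18 = 43867/798, 18! = 6402373705728000, giving
2 * 43867/798 / 6402373705728000 = 43867/2554547108585472000.

43867/2554547108585472000


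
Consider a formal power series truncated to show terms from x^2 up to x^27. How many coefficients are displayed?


From x^2 to x^27 inclusive, the count is 27 - 2 + 1 = 26.

26


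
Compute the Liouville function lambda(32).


The Liouville function is lambda(k) = (-1)^Omega(k), where Omega(k) counts the prime factors of k with multiplicity.
Factoring: 32 = 2 * 2 * 2 * 2 * 2, so Omega(32) = 5.
lambda(32) = (-1)^5 = -1.

-1


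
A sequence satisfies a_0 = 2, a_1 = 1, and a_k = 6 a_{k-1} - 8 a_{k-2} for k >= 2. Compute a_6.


The characteristic equation is t^2 - 6 t + 8 = 0, with roots r_1 = 4 and r_2 = 2 (so c_1 = r_1 + r_2, c_2 = -r_1 r_2 as required).
One can use the closed form a_n = A r_1^n + B r_2^n, but direct iteration is more reliable:
a_0 = 2, a_1 = 1, a_2 = -10, a_3 = -68, a_4 = -328, a_5 = -1424, a_6 = -5920.
So a_6 = -5920.

-5920


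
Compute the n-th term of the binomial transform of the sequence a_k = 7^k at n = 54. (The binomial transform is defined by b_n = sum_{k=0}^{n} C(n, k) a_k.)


With a_k = 7^k, b_n = sum_{k=0}^{n} C(n, k) 7^k = (1 + 7)^n by the binomial theorem.
For n = 54: (1 + 7)^54 = 8^54 = 5846006549323611672814739330865132078623730171904.

5846006549323611672814739330865132078623730171904


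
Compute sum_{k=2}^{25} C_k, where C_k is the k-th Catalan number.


C_2 through C_25: 2, 5, 14, 42, 132, 429, 1430, 4862, 16796, 58786, 208012, 742900, 2674440, 9694845, 35357670, 129644790, 477638700, 1767263190, 6564120420, 24466267020, 91482563640, 343059613650, 1289904147324, 4861946401452
Sum = 2 + 5 + 14 + 42 + 132 + 429 + 1430 + 4862 + 16796 + 58786 + 208012 + 742900 + 2674440 + 9694845 + 35357670 + 129644790 + 477638700 + 1767263190 + 6564120420 + 24466267020 + 91482563640 + 343059613650 + 1289904147324 + 4861946401452
= 6619846420551

6619846420551


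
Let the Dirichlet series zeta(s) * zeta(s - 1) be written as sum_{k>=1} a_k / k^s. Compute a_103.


Convolution gives a_k = sum_{d | k} d * 1 = sum_{d | k} d = sigma(k), the sum of positive divisors of k.
For k = 103, the divisors are 1, 103, so
sigma(103) = 1 + 103 = 104.

104


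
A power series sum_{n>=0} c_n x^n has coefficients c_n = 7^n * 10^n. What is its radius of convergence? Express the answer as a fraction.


By the root test (Cauchy-Hadamard), the radius is R = 1 / limsup_n |c_n|^(1/n).
Here |c_n|^(1/n) = (7^n * 10^n)^(1/n) = 7 * 10 = 70 for all n.
So R = 1/70 = 1/70.

1/70


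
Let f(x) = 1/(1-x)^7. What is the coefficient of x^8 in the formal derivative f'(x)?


Differentiate: d/dx [ 1/(1-x)^r ] = r / (1-x)^(r+1).
Here r = 7, so f'(x) = 7 / (1-x)^8.
The expansion of 1/(1-x)^(r+1) has coefficient of x^n equal to C(n+r, r).
So the coefficient of x^8 in f'(x) is
7 * C(15, 7) = 7 * 6435 = 45045

45045


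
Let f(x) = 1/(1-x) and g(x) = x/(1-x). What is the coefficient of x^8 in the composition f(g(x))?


First simplify the composition: f(g(x)) = 1/(1 - x/(1-x)) = (1-x)/((1-x) - x) = (1-x)/(1-2x).
Now extract the coefficient. Write (1-x)/(1-2x) = 1/(1-2x) - x/(1-2x).
The coefficient of x^n in 1/(1-2x) is 2^n, and in x/(1-2x) is 2^(n-1) (for n >= 1).
So the coefficient of x^8 is 2^8 - 2^7 = 256 - 128 = 128.

128


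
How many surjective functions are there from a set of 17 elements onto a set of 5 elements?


By inclusion-exclusion on which target elements are missed, the number of surjections from an n-set onto a k-set is
surj(n, k) = sum_{j=0}^{k} (-1)^j C(k, j) (k - j)^n.
Equivalently surj(n, k) = k! * S(n, k), where S(n, k) is the Stirling number of the second kind.
For n = 17, k = 5:
S(17, 5) = 5652751651, so
surj = 5! * 5652751651 = 120 * 5652751651 = 678330198120.

678330198120


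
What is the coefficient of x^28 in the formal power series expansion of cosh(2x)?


The Maclaurin series is cosh(t) = sum_{m>=0} t^(2m) / (2m)!, so substituting t = 2x, only even powers of x are nonzero, with coefficient of x^(2m) equal to 2^(2m) / (2m)!.
For x^28 the coefficient is 2^28/28! = 268435456/304888344611713860501504000000 = 8/9086380738369043484375.

8/9086380738369043484375


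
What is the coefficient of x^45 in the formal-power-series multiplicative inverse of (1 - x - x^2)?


Let the inverse be f(x) = sum_{k>=0} a_k x^k. From f(x) * (1 - x - x^2) = 1 and matching coefficients:
 x^0: a_0 = 1.
 x^1: a_1 - a_0 = 0, so a_1 = 1.
 x^k (k >= 2): a_k - a_{k-1} - a_{k-2} = 0, i.e. a_k = a_{k-1} + a_{k-2}.
This is the Fibonacci-type recurrence shifted so that a_0 = a_1 = 1.
Iterating: a_0=1, a_1=1, a_2=2, a_3=3, a_4=5, a_5=8, a_6=13, a_7=21, a_8=34, a_9=55, ...
a_45 = 1836311903.

1836311903


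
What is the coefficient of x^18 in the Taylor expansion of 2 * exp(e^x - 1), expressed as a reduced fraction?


exp(e^x - 1) = sum_{k>=0} Bell_k x^k / k!, where Bell_k is the k-th Bell number.
So the coefficient of x^18 is 2 * Bell_18 / 18!.
Computing: Bell_18 = 682076806159 and 18! = 6402373705728000, giving
2 * 682076806159/6402373705728000 = 97439543737/457312407552000.

97439543737/457312407552000


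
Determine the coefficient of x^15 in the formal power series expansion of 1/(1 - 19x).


The geometric series identity gives 1/(1 - c x) = sum_{k>=0} c^k x^k, so the coefficient of x^k is c^k.
Here c = 19 and k = 15.
Computing: 19^15 = 15181127029874798299

15181127029874798299


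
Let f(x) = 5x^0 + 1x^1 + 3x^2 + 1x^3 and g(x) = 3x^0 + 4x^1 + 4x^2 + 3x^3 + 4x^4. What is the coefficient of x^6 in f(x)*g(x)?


Cauchy product at x^6:
3*4 + 1*3
= 15

15


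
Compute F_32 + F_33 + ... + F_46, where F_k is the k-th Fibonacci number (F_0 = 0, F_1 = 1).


Use the identity sum_{k=0}^{N} F_k = F_{N+2} - 1 (which follows from F_{k+2} - F_{k+1} = F_k). Then
sum_{k=32}^{46} F_k = (F_{48} - 1) - (F_{33} - 1) = F_{48} - F_{33}.
Computing: F_{48} = 4807526976, F_{33} = 3524578, so
Sum = 4807526976 - 3524578 = 4804002398.

4804002398


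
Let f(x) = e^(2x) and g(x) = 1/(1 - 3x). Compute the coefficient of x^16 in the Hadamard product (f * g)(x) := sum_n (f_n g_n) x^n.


Expanding: f_k = 2^k/k! (from e^(2x)) and g_k = 3^k (from 1/(1 - 3x)). So the Hadamard coefficient (f * g)_k = 2^k 3^k / k! = (6)^k / k!.
For k = 16: 6^16/16! = 2821109907456/20922789888000 = 118098/875875.

118098/875875


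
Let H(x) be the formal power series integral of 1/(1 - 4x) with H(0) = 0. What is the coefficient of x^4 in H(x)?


1/(1 - 4x) = sum_{k>=0} 4^k x^k. Integrating termwise with H(0) = 0:
H(x) = sum_{k>=0} 4^k x^(k+1) / (k+1) = sum_{m>=1} 4^(m-1) x^m / m.
For m = 4: 4^3/4 = 64/4 = 16.

16


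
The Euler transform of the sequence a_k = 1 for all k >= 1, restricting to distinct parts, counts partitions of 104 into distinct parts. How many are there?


Partitions of 104 into distinct parts can be computed via generating function.
Product (1+x)(1+x^2)(1+x^3)...
The coefficient of x^104 = 618784

618784


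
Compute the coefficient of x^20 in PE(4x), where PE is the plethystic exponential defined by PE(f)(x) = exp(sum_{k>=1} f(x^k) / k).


With f(x) = 4x, the exponent is sum_{k>=1} 4 x^k / k = 4 * (-ln(1 - x)). Exponentiating:
PE(4x) = exp(-4 ln(1 - x)) = 1/(1 - x)^4.
By the negative binomial expansion, [x^n] 1/(1 - x)^4 = C(n + 3, 3).
For n = 20: C(23, 3) = 1771.

1771


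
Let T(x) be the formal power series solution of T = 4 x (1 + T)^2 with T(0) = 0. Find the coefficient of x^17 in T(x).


Apply the Lagrange inversion formula: if T = 4 x * phi(T) with phi(t) = (1 + t)^2, then [x^n] T = 4^n * (1/n) [t^(n-1)] phi(t)^n = 4^n * (1/n) [t^(n-1)] (1 + t)^(2n) = 4^n * (1/n) C(2n, n-1).
Using the identity C(2n, n-1) = C(2n, n) * n / (n+1), the unscaled factor equals C(2n, n) / (n+1) = C_n, the n-th Catalan number.
For n = 17: C_17 = C(34, 17) / 18 = 2333606220/18 = 129644790.
With the 4^17 = 17179869184 factor, the coefficient is 17179869184 * 129644790 = 2227280532587151360.

2227280532587151360


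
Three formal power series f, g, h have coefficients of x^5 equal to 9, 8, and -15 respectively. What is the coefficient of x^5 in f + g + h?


Series addition is componentwise:
9 + 8 + -15
= 2

2


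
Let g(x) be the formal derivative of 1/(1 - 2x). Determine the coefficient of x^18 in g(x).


Differentiate termwise: d/dx sum_{k>=0} 2^k x^k = sum_{k>=1} k 2^k x^(k-1) = sum_{j>=0} (j+1) 2^(j+1) x^j.
Equivalently, d/dx [1/(1 - 2x)] = 2/(1 - 2x)^2.
For j = 18: 19 * 2^19 = 19 * 524288 = 9961472.

9961472


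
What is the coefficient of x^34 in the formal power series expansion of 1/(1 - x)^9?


The negative binomial / multiset identity is
1/(1 - x)^r = sum_{k>=0} C(k + r - 1, r - 1) x^k.
Here r = 9 and k = 34, so the coefficient is
C(34 + 8, 8) = C(42, 8)
= 118030185

118030185


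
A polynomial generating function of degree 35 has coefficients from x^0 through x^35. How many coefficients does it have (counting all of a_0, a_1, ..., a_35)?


A polynomial of degree 35 takes the form a_0 + a_1 x + ... + a_35 x^35.
The number of coefficients is 35 + 1 = 36.

36


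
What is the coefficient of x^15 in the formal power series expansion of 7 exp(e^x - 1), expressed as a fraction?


exp(e^x - 1) is the exponential generating function for the Bell numbers Bell_k: exp(e^x - 1) = sum_{k>=0} Bell_k x^k / k!.
So the coefficient of x^15 in 7 exp(e^x - 1) is 7 Bell_15 / 15!.
Computing: Bell_15 = 1382958545 and 15! = 1307674368000, giving
7 * 1382958545/1307674368000 = 276591709/37362124800.

276591709/37362124800


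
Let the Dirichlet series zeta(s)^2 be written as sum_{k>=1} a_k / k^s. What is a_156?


The Dirichlet convolution of the constant function 1 with itself gives (1 * 1)(k) = sum_{d | k} 1 = d(k), the number of positive divisors of k.
Since zeta(s) = sum_{k>=1} 1/k^s, we have zeta(s)^2 = sum_{k>=1} d(k)/k^s, so a_k = d(k).
For k = 156: the divisors are 1, 2, 3, 4, 6, 12, 13, 26, 39, 52, 78, 156.
Count = 12.

12


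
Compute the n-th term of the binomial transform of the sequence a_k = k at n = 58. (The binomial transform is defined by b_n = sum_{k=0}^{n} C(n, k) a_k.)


With a_k = k, b_n = sum_{k=0}^{n} C(n, k) k. Using k * C(n, k) = n * C(n-1, k-1) gives b_n = n * sum_{k>=1} C(n-1, k-1) = n * 2^(n-1).
For n = 58: 58 * 2^57 = 58 * 144115188075855872 = 8358680908399640576.

8358680908399640576


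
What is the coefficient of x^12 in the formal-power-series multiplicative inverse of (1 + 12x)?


The inverse is 1/(1 + 12x). Apply the geometric identity 1/(1 - y) = sum_{k>=0} y^k with y = -12x:
1/(1 + 12x) = sum_{k>=0} (-12)^k x^k.
So the coefficient of x^12 is (-12)^12 = 8916100448256.

8916100448256


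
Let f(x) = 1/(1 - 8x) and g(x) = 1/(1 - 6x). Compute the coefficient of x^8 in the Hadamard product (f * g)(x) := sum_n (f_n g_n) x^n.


f has coefficients f_k = 8^k and g has coefficients g_k = 6^k, so the Hadamard product has coefficient (f*g)_k = 8^k * 6^k = 48^k.
For k = 8: 48^8 = 28179280429056.

28179280429056


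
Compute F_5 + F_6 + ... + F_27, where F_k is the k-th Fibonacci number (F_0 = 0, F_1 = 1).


Use the identity sum_{k=0}^{N} F_k = F_{N+2} - 1 (which follows from F_{k+2} - F_{k+1} = F_k). Then
sum_{k=5}^{27} F_k = (F_{29} - 1) - (F_{6} - 1) = F_{29} - F_{6}.
Computing: F_{29} = 514229, F_{6} = 8, so
Sum = 514229 - 8 = 514221.

514221


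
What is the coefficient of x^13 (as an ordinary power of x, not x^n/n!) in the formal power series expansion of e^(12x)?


The exponential series is e^y = sum_{k>=0} y^k / k!. Substituting y = 12x gives
e^(12x) = sum_{k>=0} 12^k x^k / k!.
So the coefficient of x^n is a^n/n! with a = 12, n = 13:
12^13 / 13! = 106993205379072/6227020800 = 429981696/25025

429981696/25025


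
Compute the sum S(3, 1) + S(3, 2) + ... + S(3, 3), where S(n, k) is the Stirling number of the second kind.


By definition, S(n, k) counts partitions of an n-set into exactly k nonempty blocks.
Computing row n = 3 for k = 1..3:
S(3, k): 1, 3, 1
Sum = 5. (This equals Bell_3 since the sum runs over all k.)

5


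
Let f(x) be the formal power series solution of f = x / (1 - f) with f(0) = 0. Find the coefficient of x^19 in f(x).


Apply Lagrange inversion: f = x * phi(f) with phi(t) = 1/(1 - t), so
[x^n] f = (1/n) [t^(n-1)] phi(t)^n = (1/n) [t^(n-1)] (1 - t)^(-n) = (1/n) C(2n - 2, n - 1) = C_{n-1}.
For n = 19: C_18 = C(36, 18) / 19 = 9075135300/19 = 477638700 = 477638700.

477638700


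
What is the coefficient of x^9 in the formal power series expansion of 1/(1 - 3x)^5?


The general identity 1/(1 - c x)^r = sum_{k>=0} c^k C(k + r - 1, r - 1) x^k follows by substituting y = c x into 1/(1 - y)^r = sum_{k>=0} C(k + r - 1, r - 1) y^k.
For c = 3, r = 5, k = 9:
3^9 * C(13, 4) = 19683 * 715 = 14073345.

14073345


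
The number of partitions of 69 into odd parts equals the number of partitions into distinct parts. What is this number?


Computing partitions of 69 into odd parts (1, 3, 5, ...):
Using the generating function prod_{k>=0} 1/(1-x^(2k+1)),
the count is 27130

27130
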